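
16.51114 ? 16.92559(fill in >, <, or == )<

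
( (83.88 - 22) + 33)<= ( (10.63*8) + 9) False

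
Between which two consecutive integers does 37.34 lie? 37 and 38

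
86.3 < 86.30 False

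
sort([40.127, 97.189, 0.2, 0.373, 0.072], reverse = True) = [97.189, 40.127, 0.373, 0.2, 0.072]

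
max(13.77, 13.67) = 13.77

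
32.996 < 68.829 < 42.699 False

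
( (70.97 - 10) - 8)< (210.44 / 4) False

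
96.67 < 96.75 True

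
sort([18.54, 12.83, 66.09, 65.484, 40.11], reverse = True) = [66.09, 65.484, 40.11, 18.54, 12.83]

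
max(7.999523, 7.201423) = 7.999523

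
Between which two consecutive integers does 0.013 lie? 0 and 1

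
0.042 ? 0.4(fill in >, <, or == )<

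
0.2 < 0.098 False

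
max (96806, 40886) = 96806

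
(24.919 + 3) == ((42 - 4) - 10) False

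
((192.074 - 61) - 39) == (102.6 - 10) False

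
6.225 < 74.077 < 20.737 False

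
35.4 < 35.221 False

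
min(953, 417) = 417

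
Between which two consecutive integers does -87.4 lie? -88 and -87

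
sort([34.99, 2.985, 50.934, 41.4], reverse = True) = [50.934, 41.4, 34.99, 2.985]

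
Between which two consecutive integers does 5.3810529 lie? 5 and 6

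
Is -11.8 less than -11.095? Yes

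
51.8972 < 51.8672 False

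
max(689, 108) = 689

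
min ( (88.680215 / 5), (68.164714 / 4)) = 17.0411785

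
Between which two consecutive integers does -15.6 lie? -16 and -15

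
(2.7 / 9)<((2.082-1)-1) False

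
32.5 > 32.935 False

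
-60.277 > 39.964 False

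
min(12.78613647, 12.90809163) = 12.78613647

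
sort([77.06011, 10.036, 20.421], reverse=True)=[77.06011, 20.421, 10.036]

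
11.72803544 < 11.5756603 False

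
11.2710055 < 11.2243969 False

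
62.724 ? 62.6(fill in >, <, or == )>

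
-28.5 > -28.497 False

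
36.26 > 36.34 False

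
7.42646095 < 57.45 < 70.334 True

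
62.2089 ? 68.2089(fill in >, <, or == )<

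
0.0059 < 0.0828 True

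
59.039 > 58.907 True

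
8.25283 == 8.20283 False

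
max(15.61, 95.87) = 95.87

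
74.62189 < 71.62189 False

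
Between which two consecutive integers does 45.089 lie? 45 and 46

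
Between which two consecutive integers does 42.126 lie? 42 and 43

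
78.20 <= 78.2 True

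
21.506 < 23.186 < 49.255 True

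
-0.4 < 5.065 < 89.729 True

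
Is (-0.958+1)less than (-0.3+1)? Yes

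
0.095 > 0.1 False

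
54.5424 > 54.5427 False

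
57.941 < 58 True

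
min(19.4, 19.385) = 19.385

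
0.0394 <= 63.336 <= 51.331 False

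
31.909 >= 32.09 False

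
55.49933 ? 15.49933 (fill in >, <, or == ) >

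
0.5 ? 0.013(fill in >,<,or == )>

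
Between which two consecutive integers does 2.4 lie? 2 and 3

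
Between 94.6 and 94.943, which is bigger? 94.943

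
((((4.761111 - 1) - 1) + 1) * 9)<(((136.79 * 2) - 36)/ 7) True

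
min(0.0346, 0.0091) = 0.0091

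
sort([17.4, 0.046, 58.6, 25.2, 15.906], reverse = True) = [58.6, 25.2, 17.4, 15.906, 0.046]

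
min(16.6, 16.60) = 16.6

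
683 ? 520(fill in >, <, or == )>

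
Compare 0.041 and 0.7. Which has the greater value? 0.7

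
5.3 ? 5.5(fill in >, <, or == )<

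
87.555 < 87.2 False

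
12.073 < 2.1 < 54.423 False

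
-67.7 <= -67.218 True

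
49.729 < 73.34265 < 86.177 True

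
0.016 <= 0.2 True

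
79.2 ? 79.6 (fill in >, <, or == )<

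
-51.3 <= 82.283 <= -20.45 False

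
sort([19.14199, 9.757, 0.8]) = [0.8, 9.757, 19.14199]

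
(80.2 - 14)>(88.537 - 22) False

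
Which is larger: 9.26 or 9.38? 9.38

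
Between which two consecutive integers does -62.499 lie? -63 and -62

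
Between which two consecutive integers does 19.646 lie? 19 and 20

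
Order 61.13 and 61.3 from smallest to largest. 61.13, 61.3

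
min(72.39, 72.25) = 72.25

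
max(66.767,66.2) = 66.767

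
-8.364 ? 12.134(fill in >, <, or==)<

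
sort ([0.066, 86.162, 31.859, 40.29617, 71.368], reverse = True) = [86.162, 71.368, 40.29617, 31.859, 0.066]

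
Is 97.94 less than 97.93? No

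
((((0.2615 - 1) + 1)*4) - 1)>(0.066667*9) False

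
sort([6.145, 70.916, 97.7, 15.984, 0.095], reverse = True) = [97.7, 70.916, 15.984, 6.145, 0.095]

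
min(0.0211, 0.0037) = 0.0037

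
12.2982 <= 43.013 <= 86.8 True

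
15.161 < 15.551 True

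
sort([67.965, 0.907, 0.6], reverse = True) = [67.965, 0.907, 0.6]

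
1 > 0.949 True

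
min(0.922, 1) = 0.922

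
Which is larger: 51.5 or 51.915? 51.915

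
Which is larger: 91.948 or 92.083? 92.083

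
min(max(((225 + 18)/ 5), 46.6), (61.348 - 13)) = 48.348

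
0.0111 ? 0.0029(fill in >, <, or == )>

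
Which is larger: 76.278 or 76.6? 76.6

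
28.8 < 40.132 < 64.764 True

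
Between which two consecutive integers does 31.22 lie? 31 and 32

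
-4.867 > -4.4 False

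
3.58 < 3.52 False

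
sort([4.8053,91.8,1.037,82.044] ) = [1.037,4.8053,82.044,91.8]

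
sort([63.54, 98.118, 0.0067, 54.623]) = [0.0067, 54.623, 63.54, 98.118]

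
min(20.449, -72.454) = -72.454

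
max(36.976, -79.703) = 36.976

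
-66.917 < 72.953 True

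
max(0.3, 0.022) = 0.3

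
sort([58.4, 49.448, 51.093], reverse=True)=[58.4, 51.093, 49.448]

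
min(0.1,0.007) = 0.007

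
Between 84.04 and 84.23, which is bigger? 84.23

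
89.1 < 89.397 True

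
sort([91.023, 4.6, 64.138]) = [4.6, 64.138, 91.023]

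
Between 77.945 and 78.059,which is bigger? 78.059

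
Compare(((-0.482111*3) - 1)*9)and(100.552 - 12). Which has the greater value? (100.552 - 12)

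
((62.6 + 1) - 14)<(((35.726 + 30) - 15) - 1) True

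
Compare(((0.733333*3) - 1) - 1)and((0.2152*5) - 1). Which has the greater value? (((0.733333*3) - 1) - 1)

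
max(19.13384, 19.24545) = 19.24545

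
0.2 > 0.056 True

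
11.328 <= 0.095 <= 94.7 False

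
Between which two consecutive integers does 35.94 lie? 35 and 36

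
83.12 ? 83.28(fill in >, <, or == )<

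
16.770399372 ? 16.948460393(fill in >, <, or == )<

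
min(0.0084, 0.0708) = 0.0084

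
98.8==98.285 False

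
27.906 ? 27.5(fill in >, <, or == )>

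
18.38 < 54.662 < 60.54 True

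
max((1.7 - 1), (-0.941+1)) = 0.7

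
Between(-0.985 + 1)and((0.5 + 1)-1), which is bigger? ((0.5 + 1)-1)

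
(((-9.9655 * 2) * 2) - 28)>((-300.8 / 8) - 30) False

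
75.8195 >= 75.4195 True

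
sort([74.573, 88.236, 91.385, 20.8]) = [20.8, 74.573, 88.236, 91.385]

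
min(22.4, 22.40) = 22.4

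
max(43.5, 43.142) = 43.5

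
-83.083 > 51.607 False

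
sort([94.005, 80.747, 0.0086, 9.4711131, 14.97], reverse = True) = [94.005, 80.747, 14.97, 9.4711131, 0.0086]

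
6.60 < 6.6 False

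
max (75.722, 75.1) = 75.722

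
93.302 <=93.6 True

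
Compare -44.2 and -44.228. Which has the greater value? -44.2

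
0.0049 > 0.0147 False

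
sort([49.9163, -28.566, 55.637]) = [-28.566, 49.9163, 55.637]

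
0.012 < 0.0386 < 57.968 True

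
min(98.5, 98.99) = 98.5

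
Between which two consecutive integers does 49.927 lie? 49 and 50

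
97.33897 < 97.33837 False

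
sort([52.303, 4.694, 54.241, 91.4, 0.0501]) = [0.0501, 4.694, 52.303, 54.241, 91.4]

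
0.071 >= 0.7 False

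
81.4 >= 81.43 False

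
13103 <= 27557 True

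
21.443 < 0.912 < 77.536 False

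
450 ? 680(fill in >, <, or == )<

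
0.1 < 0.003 False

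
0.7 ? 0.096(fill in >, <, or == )>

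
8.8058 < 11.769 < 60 True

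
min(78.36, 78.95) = 78.36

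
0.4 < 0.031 False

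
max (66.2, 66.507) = 66.507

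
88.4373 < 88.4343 False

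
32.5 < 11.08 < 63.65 False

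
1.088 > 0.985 True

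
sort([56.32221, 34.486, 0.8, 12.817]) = [0.8, 12.817, 34.486, 56.32221]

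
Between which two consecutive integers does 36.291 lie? 36 and 37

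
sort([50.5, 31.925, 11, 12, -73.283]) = [-73.283, 11, 12, 31.925, 50.5]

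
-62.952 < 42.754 True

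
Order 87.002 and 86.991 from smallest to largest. 86.991, 87.002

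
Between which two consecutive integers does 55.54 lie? 55 and 56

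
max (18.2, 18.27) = 18.27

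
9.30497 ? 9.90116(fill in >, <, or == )<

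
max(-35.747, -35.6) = -35.6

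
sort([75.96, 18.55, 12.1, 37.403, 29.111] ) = [12.1, 18.55, 29.111, 37.403, 75.96]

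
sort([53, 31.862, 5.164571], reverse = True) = [53, 31.862, 5.164571]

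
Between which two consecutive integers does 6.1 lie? 6 and 7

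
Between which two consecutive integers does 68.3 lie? 68 and 69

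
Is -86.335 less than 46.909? Yes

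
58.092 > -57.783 True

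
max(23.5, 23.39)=23.5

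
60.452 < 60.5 True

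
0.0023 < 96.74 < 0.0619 False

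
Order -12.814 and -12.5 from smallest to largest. -12.814, -12.5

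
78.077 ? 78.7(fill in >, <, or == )<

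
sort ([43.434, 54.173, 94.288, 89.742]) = [43.434, 54.173, 89.742, 94.288]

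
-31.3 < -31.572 False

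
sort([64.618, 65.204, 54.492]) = [54.492, 64.618, 65.204]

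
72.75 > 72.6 True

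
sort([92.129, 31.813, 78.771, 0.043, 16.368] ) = [0.043, 16.368, 31.813, 78.771, 92.129]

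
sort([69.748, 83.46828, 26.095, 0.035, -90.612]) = [-90.612, 0.035, 26.095, 69.748, 83.46828]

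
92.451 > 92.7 False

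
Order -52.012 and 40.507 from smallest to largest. -52.012, 40.507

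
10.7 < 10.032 False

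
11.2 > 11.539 False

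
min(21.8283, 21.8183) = 21.8183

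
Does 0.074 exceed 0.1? No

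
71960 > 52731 True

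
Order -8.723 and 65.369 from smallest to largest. -8.723, 65.369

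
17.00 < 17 False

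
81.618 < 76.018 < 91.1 False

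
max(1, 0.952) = 1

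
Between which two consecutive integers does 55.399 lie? 55 and 56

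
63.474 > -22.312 True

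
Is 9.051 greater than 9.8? No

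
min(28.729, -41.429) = -41.429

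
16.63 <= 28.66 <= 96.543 True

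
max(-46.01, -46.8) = -46.01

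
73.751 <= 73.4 False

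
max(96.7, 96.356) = 96.7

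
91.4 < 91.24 False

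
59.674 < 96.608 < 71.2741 False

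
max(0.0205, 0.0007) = 0.0205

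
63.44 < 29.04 False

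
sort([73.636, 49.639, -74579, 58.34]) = [-74579, 49.639, 58.34, 73.636]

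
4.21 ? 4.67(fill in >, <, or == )<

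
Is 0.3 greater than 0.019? Yes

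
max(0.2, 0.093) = 0.2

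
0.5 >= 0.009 True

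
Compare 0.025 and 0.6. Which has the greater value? 0.6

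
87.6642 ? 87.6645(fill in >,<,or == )<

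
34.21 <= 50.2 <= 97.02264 True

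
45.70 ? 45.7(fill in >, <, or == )==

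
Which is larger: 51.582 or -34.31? 51.582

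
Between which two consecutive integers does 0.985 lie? 0 and 1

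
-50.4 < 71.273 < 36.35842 False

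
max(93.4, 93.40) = 93.40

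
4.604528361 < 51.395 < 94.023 True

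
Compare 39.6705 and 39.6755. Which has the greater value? 39.6755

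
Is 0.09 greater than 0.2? No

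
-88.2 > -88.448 True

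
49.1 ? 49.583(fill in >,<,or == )<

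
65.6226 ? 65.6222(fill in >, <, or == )>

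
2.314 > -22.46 True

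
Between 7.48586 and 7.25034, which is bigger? 7.48586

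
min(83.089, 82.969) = 82.969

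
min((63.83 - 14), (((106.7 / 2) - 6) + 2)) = 49.35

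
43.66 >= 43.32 True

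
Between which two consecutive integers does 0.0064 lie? 0 and 1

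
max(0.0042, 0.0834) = 0.0834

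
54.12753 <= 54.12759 True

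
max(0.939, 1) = 1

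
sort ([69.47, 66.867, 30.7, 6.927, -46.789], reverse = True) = [69.47, 66.867, 30.7, 6.927, -46.789]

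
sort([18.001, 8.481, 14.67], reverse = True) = [18.001, 14.67, 8.481]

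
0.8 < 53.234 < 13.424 False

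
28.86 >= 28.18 True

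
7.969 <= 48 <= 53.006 True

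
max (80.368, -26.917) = 80.368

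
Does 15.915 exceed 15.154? Yes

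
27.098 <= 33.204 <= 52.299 True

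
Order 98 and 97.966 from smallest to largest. 97.966, 98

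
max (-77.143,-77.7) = -77.143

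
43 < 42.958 False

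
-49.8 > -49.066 False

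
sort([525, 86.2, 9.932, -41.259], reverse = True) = [525, 86.2, 9.932, -41.259]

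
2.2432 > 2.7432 False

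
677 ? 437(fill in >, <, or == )>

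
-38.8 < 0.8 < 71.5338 True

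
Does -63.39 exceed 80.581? No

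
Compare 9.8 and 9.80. They are equal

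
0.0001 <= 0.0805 True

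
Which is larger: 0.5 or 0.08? 0.5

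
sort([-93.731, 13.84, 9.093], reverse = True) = [13.84, 9.093, -93.731]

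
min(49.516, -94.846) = -94.846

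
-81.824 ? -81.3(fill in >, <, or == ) <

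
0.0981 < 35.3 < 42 True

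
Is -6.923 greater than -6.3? No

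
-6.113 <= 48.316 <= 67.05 True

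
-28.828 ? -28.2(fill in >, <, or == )<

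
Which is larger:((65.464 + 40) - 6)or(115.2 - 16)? ((65.464 + 40) - 6)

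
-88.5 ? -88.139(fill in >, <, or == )<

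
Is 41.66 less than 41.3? No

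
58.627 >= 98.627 False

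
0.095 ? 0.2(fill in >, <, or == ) <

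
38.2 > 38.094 True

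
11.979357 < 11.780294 False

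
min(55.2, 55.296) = 55.2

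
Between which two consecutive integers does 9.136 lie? 9 and 10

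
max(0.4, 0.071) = 0.4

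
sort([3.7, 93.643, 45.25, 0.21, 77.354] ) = [0.21, 3.7, 45.25, 77.354, 93.643]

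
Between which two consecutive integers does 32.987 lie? 32 and 33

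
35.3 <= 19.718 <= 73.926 False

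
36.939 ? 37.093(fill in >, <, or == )<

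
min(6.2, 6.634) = 6.2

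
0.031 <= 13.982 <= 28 True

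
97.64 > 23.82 True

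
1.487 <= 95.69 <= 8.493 False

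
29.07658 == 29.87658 False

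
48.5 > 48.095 True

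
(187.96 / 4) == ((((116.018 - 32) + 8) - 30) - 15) False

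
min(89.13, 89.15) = 89.13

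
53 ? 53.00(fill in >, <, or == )==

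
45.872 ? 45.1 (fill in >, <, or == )>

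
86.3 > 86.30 False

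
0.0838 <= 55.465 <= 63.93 True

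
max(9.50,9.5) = 9.5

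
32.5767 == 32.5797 False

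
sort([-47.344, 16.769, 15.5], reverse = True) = [16.769, 15.5, -47.344]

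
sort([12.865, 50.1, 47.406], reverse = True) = [50.1, 47.406, 12.865]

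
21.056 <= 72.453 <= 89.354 True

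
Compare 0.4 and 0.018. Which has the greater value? 0.4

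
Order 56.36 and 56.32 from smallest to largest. 56.32, 56.36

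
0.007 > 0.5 False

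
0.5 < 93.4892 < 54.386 False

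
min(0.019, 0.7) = 0.019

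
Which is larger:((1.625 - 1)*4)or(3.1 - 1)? ((1.625 - 1)*4)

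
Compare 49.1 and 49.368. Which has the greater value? 49.368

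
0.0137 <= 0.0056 False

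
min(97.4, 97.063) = 97.063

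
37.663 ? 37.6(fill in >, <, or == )>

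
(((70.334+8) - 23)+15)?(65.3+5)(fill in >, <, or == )>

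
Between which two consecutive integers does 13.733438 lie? 13 and 14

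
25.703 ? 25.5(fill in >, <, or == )>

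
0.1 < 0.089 False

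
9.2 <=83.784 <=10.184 False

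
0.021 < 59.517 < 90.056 True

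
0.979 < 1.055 True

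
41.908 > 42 False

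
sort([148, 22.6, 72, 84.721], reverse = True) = [148, 84.721, 72, 22.6]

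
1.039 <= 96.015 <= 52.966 False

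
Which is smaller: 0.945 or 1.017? 0.945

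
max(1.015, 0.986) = 1.015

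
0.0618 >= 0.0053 True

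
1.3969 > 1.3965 True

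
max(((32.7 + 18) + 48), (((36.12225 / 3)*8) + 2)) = 98.7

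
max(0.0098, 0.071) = 0.071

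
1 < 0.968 False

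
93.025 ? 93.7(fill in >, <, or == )<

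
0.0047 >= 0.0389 False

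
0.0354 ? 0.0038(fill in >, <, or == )>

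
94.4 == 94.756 False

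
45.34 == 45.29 False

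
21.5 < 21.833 True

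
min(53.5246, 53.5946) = 53.5246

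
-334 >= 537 False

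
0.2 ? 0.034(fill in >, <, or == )>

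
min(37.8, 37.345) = 37.345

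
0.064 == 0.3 False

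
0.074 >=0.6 False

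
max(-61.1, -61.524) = -61.1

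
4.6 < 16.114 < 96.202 True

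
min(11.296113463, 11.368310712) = 11.296113463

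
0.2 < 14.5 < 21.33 True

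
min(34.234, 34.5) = 34.234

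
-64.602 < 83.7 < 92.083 True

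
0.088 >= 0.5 False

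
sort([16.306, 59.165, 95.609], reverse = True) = [95.609, 59.165, 16.306]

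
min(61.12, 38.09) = 38.09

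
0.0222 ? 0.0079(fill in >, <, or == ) >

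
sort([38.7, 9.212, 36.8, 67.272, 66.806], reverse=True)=[67.272, 66.806, 38.7, 36.8, 9.212]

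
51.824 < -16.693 False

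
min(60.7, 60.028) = 60.028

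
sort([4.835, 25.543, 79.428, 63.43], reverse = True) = [79.428, 63.43, 25.543, 4.835]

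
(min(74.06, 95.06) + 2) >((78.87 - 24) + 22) False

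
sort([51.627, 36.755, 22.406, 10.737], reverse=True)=[51.627, 36.755, 22.406, 10.737]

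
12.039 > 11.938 True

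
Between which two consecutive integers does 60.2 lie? 60 and 61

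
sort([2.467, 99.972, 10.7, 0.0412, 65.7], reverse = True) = [99.972, 65.7, 10.7, 2.467, 0.0412]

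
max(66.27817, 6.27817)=66.27817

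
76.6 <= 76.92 True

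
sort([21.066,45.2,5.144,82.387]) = [5.144,21.066,45.2,82.387]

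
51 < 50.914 False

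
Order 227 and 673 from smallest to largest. 227, 673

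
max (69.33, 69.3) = 69.33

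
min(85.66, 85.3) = 85.3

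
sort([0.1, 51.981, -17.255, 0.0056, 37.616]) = [-17.255, 0.0056, 0.1, 37.616, 51.981]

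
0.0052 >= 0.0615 False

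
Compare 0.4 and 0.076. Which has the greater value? 0.4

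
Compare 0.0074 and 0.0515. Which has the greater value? 0.0515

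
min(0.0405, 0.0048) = 0.0048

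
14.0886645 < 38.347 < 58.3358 True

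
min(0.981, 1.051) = 0.981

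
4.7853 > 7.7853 False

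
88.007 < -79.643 False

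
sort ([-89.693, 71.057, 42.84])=[-89.693, 42.84, 71.057]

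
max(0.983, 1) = 1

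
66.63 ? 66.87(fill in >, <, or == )<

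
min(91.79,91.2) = 91.2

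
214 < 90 False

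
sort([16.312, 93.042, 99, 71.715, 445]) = [16.312, 71.715, 93.042, 99, 445]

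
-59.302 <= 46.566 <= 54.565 True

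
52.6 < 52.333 False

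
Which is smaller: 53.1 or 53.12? 53.1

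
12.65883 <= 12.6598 True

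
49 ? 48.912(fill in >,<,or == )>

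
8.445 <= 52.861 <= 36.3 False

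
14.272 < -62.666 False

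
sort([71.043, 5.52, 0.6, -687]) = [-687, 0.6, 5.52, 71.043]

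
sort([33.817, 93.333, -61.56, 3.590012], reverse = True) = [93.333, 33.817, 3.590012, -61.56]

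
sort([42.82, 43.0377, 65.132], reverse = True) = [65.132, 43.0377, 42.82]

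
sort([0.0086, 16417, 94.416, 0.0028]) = [0.0028, 0.0086, 94.416, 16417]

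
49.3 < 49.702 True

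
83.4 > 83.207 True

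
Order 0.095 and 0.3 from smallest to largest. 0.095, 0.3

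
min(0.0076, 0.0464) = 0.0076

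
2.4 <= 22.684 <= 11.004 False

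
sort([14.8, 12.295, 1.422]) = [1.422, 12.295, 14.8]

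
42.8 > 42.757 True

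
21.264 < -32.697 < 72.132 False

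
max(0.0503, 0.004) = 0.0503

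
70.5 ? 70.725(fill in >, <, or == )<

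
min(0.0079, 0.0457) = 0.0079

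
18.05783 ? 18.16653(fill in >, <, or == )<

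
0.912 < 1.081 True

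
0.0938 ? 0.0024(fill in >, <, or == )>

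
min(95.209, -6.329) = -6.329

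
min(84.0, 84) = 84.0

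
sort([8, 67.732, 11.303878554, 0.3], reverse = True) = [67.732, 11.303878554, 8, 0.3]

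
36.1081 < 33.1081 False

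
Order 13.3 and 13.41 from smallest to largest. 13.3, 13.41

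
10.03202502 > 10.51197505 False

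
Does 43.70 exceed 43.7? No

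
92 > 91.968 True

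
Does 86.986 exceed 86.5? Yes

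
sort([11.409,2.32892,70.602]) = [2.32892,11.409,70.602]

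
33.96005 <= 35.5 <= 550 True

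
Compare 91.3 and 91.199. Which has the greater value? 91.3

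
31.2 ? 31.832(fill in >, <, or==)<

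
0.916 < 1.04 True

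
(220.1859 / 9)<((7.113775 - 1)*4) False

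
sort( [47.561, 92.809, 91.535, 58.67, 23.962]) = [23.962, 47.561, 58.67, 91.535, 92.809]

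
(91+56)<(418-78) True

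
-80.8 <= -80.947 False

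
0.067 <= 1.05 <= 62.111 True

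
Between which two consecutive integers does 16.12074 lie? 16 and 17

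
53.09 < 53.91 True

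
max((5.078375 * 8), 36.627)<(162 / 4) False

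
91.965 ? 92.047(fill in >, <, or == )<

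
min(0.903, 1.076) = 0.903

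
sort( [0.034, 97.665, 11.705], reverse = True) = [97.665, 11.705, 0.034]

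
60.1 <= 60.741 True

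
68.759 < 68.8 True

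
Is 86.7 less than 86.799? Yes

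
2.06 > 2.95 False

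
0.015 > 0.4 False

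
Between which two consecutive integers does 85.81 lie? 85 and 86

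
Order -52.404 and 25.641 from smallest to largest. -52.404,25.641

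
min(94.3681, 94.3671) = 94.3671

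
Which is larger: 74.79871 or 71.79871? 74.79871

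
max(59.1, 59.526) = 59.526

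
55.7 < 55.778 True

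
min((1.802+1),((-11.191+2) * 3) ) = -27.573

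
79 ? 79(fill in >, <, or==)==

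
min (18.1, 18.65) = 18.1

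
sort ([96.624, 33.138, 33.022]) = [33.022, 33.138, 96.624]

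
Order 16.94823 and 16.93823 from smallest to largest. 16.93823, 16.94823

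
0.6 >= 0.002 True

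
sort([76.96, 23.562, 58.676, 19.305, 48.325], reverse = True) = [76.96, 58.676, 48.325, 23.562, 19.305]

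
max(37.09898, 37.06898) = 37.09898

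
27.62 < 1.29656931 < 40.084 False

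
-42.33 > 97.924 False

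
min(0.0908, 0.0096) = 0.0096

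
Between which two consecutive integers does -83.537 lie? -84 and -83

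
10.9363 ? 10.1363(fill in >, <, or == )>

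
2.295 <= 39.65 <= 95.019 True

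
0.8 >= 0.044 True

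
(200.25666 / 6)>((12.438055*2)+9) False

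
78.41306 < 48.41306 False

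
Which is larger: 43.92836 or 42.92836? 43.92836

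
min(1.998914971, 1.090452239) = 1.090452239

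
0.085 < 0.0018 False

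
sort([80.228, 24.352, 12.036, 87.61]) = [12.036, 24.352, 80.228, 87.61]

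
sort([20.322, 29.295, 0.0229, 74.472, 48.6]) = [0.0229, 20.322, 29.295, 48.6, 74.472]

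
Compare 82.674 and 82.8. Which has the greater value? 82.8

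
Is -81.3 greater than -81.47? Yes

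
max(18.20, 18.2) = 18.2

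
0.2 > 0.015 True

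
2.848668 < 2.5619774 False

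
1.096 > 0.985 True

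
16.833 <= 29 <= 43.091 True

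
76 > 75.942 True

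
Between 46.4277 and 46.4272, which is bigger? 46.4277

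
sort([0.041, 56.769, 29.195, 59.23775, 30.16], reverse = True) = [59.23775, 56.769, 30.16, 29.195, 0.041]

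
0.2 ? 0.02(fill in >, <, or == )>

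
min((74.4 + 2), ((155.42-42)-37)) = 76.4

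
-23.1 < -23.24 False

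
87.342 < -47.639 False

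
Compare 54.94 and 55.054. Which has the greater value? 55.054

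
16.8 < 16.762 False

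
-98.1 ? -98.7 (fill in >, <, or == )>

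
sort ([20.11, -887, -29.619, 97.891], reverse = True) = [97.891, 20.11, -29.619, -887]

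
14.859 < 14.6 False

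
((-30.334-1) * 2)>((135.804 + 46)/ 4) False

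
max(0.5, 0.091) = 0.5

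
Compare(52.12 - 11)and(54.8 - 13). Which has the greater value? (54.8 - 13)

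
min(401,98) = 98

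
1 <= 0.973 False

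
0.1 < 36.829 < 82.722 True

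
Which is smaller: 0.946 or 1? 0.946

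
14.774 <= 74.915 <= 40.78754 False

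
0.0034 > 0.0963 False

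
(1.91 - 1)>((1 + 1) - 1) False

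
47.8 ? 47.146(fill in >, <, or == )>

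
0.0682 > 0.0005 True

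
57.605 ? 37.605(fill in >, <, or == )>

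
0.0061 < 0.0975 True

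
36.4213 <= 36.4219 True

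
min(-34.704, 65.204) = -34.704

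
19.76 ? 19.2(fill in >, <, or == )>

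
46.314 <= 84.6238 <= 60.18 False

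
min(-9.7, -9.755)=-9.755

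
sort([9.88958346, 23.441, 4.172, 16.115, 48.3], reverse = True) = [48.3, 23.441, 16.115, 9.88958346, 4.172]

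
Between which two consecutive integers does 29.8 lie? 29 and 30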